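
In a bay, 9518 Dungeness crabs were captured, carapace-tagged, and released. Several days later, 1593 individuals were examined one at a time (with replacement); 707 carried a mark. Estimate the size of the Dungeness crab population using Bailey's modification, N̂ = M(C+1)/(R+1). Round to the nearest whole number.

N̂ = 9518·(1593+1)/(707+1) = 9518·1594/708 = 15171692/708 ≈ 21428.9 → 21429

N ≈ 21,429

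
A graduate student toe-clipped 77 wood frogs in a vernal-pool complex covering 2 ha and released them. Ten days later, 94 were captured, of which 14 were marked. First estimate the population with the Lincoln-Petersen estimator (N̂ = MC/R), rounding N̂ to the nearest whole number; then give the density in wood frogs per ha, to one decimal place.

N̂ = 77·94/14 = 7238/14 = 517
Density = N̂ / area = 517 / 2 ≈ 258.50 → 258.5 per ha

density ≈ 258.5 wood frogs per ha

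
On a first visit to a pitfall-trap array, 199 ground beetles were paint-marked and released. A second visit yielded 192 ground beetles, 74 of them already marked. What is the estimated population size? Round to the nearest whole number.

N ≈ 516

N = (199 × 192) / 74 = 38208 / 74 ≈ 516.3 → 516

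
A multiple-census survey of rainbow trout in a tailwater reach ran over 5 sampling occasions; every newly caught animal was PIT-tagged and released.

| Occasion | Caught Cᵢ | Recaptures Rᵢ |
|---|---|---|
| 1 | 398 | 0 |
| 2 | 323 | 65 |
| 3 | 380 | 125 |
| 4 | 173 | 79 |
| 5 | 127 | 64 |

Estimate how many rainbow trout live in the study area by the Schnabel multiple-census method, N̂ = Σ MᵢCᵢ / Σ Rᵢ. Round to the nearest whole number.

Marked at large before each occasion: Mᵢ = Σⱼ<ᵢ (Cⱼ − Rⱼ) → M1=0, M2=398, M3=656, M4=911, M5=1005
Σ MᵢCᵢ = 0·398 + 398·323 + 656·380 + 911·173 + 1005·127 = 0 + 128554 + 249280 + 157603 + 127635 = 663072
Σ Rᵢ = 0 + 65 + 125 + 79 + 64 = 333
N̂ = 663072 / 333 ≈ 1991.2 → 1991

N ≈ 1991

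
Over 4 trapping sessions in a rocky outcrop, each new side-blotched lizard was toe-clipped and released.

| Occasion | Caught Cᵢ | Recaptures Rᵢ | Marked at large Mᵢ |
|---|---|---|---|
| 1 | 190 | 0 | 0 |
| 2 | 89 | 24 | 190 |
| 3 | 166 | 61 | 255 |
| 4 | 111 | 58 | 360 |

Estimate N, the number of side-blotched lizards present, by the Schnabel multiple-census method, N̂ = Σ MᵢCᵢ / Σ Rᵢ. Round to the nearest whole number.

Σ MᵢCᵢ = 0·190 + 190·89 + 255·166 + 360·111 = 0 + 16910 + 42330 + 39960 = 99200
Σ Rᵢ = 0 + 24 + 61 + 58 = 143
N̂ = 99200 / 143 ≈ 693.7 → 694

N ≈ 694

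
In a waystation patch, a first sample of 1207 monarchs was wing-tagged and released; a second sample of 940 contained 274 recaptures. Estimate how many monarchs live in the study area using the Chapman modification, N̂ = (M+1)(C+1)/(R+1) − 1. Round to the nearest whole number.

N̂ = (1207+1)(940+1)/(274+1) − 1 = 1208·941/275 − 1
= 1136728/275 − 1 ≈ 4133.6 − 1 ≈ 4132.6 → 4133

N ≈ 4133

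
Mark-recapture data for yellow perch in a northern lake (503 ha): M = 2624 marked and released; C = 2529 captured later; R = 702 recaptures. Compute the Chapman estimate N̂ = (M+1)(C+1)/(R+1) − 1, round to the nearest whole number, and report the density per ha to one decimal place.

density ≈ 18.8 yellow perch per ha

N̂ = 2625·2530/703 − 1 = 6641250/703 − 1 ≈ 9446.0 → 9446
Density = N̂ / area = 9446 / 503 ≈ 18.78 → 18.8 per ha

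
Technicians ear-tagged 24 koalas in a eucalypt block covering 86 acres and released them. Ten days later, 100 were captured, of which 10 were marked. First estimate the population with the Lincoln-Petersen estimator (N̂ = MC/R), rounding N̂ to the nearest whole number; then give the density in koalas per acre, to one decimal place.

density ≈ 2.8 koalas per acre

N̂ = 24·100/10 = 2400/10 = 240
Density = N̂ / area = 240 / 86 ≈ 2.79 → 2.8 per acre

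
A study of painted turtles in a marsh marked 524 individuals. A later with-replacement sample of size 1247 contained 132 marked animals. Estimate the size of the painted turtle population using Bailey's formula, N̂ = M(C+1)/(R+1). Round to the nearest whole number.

N̂ = 524·(1247+1)/(132+1) = 524·1248/133 = 653952/133 ≈ 4916.9 → 4917

N ≈ 4917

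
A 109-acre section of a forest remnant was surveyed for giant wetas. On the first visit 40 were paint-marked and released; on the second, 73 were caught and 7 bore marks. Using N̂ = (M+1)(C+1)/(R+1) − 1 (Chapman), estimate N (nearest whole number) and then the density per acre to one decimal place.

N̂ = 41·74/8 − 1 = 3034/8 − 1 ≈ 378.2 → 378
Density = N̂ / area = 378 / 109 ≈ 3.47 → 3.5 per acre

density ≈ 3.5 giant wetas per acre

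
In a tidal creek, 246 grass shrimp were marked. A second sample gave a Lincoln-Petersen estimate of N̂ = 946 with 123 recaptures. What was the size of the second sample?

From N = M·C/R: C = N·R / M = 946·123 / 246 = 116358 / 246 = 473.

C = 473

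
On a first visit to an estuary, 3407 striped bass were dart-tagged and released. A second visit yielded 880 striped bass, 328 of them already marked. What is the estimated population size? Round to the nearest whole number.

Lincoln-Petersen assumes M/N = R/C, so N = M·C / R.
N = (3407 × 880) / 328 = 2998160 / 328 ≈ 9140.7 → 9141

N ≈ 9141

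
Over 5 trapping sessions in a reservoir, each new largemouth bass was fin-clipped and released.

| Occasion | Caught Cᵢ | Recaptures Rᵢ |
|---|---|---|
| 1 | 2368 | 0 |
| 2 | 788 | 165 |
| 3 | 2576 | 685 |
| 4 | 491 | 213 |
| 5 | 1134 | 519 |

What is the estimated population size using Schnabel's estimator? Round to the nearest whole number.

N ≈ 11,264

Marked at large before each occasion: Mᵢ = Σⱼ<ᵢ (Cⱼ − Rⱼ) → M1=0, M2=2368, M3=2991, M4=4882, M5=5160
Σ MᵢCᵢ = 0·2368 + 2368·788 + 2991·2576 + 4882·491 + 5160·1134 = 0 + 1865984 + 7704816 + 2397062 + 5851440 = 17819302
Σ Rᵢ = 0 + 165 + 685 + 213 + 519 = 1582
N̂ = 17819302 / 1582 ≈ 11263.8 → 11264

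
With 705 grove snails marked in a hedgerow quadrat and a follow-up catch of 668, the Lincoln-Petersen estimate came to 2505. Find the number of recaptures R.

From N = M·C/R: R = M·C / N = 705·668 / 2505 = 470940 / 2505 = 188.

R = 188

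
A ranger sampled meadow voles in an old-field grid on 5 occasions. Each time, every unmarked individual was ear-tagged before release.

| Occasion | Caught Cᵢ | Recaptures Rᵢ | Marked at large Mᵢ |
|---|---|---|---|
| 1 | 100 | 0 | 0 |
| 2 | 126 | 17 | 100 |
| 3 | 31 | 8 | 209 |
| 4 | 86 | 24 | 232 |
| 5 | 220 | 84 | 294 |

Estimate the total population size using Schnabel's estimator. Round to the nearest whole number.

N ≈ 780

Σ MᵢCᵢ = 0·100 + 100·126 + 209·31 + 232·86 + 294·220 = 0 + 12600 + 6479 + 19952 + 64680 = 103711
Σ Rᵢ = 0 + 17 + 8 + 24 + 84 = 133
N̂ = 103711 / 133 ≈ 779.8 → 780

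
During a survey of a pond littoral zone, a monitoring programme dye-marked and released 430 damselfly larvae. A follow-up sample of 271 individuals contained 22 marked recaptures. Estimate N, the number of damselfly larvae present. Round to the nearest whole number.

N = (430 × 271) / 22 = 116530 / 22 ≈ 5296.8 → 5297

N ≈ 5297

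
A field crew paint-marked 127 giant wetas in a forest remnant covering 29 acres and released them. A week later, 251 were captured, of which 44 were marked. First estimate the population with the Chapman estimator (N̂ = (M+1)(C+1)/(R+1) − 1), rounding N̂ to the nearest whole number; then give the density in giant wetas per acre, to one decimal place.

N̂ = 128·252/45 − 1 = 32256/45 − 1 ≈ 715.8 → 716
Density = N̂ / area = 716 / 29 ≈ 24.69 → 24.7 per acre

density ≈ 24.7 giant wetas per acre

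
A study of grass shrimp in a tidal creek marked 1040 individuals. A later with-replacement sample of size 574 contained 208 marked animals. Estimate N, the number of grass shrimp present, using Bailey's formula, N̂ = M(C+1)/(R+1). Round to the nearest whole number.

N̂ = 1040·(574+1)/(208+1) = 1040·575/209 = 598000/209 ≈ 2861.2 → 2861

N ≈ 2861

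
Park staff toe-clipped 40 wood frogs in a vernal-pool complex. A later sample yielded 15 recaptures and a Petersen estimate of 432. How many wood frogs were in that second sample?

From N = M·C/R: C = N·R / M = 432·15 / 40 = 6480 / 40 = 162.

C = 162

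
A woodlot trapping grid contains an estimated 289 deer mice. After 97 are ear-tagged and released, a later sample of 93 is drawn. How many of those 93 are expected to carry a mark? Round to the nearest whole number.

The marked fraction of the population is 97/289, so in a sample of 93 expect C·(M/N) marked.
E[R] = 97 × 93 / 289 = 9021 / 289 ≈ 31.2 → 31

expected recaptures ≈ 31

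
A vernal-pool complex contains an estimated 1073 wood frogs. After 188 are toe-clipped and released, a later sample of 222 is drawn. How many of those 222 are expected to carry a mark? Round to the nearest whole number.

expected recaptures ≈ 39

The marked fraction of the population is 188/1073, so in a sample of 222 expect C·(M/N) marked.
E[R] = 188 × 222 / 1073 = 41736 / 1073 ≈ 38.9 → 39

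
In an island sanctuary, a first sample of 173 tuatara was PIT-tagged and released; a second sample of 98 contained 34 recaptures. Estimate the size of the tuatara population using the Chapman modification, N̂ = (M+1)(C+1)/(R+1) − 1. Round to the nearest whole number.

N ≈ 491

N̂ = (173+1)(98+1)/(34+1) − 1 = 174·99/35 − 1
= 17226/35 − 1 ≈ 492.2 − 1 ≈ 491.2 → 491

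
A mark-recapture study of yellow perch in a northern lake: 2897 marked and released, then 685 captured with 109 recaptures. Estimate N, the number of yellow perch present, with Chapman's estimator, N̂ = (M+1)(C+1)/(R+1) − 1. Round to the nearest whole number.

N ≈ 18,072

N̂ = (2897+1)(685+1)/(109+1) − 1 = 2898·686/110 − 1
= 1988028/110 − 1 ≈ 18073.0 − 1 ≈ 18072.0 → 18072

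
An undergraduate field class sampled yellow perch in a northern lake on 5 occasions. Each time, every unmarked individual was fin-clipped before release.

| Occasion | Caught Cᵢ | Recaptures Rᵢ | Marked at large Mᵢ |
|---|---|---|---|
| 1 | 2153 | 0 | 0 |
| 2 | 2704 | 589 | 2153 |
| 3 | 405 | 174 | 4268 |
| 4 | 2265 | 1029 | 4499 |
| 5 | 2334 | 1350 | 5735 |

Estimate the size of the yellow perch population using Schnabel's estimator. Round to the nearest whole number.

N ≈ 9906

Σ MᵢCᵢ = 0·2153 + 2153·2704 + 4268·405 + 4499·2265 + 5735·2334 = 0 + 5821712 + 1728540 + 10190235 + 13385490 = 31125977
Σ Rᵢ = 0 + 589 + 174 + 1029 + 1350 = 3142
N̂ = 31125977 / 3142 ≈ 9906.4 → 9906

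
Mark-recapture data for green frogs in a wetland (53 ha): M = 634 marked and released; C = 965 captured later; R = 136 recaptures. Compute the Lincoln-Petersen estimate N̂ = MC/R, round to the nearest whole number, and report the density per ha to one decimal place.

density ≈ 84.9 green frogs per ha

N̂ = 634·965/136 = 611810/136 ≈ 4498.6 → 4499
Density = N̂ / area = 4499 / 53 ≈ 84.89 → 84.9 per ha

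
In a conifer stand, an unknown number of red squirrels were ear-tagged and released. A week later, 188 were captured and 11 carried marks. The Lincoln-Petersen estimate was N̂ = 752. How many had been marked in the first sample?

M = 44

From N = M·C/R: M = N·R / C = 752·11 / 188 = 8272 / 188 = 44.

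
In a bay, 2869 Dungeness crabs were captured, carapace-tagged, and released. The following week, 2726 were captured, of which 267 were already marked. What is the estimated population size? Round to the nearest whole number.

N ≈ 29,292

If marked individuals mix randomly, R/C ≈ M/N, giving N ≈ M·C/R.
N = (2869 × 2726) / 267 = 7820894 / 267 ≈ 29291.7 → 29292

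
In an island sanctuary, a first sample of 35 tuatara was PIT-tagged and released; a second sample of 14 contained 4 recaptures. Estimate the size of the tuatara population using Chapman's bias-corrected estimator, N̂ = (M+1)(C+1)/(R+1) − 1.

N̂ = (35+1)(14+1)/(4+1) − 1 = 36·15/5 − 1
= 540/5 − 1 = 108 − 1 = 107

N = 107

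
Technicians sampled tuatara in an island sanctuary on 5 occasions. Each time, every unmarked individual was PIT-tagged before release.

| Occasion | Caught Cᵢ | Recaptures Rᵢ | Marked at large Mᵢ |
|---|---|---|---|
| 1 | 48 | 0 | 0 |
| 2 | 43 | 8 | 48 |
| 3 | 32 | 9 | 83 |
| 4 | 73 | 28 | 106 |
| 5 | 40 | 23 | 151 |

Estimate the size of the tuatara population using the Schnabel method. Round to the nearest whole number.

Σ MᵢCᵢ = 0·48 + 48·43 + 83·32 + 106·73 + 151·40 = 0 + 2064 + 2656 + 7738 + 6040 = 18498
Σ Rᵢ = 0 + 8 + 9 + 28 + 23 = 68
N̂ = 18498 / 68 ≈ 272.0 → 272

N ≈ 272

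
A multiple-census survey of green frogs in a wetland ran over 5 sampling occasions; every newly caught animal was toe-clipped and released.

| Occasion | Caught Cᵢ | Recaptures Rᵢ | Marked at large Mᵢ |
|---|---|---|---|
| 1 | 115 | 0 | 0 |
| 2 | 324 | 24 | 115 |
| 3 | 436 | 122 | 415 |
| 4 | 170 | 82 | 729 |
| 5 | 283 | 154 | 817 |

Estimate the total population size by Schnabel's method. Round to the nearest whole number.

Σ MᵢCᵢ = 0·115 + 115·324 + 415·436 + 729·170 + 817·283 = 0 + 37260 + 180940 + 123930 + 231211 = 573341
Σ Rᵢ = 0 + 24 + 122 + 82 + 154 = 382
N̂ = 573341 / 382 ≈ 1500.9 → 1501

N ≈ 1501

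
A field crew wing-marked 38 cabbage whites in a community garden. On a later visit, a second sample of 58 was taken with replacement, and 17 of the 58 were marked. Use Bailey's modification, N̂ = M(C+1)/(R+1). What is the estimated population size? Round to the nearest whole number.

N̂ = 38·(58+1)/(17+1) = 38·59/18 = 2242/18 ≈ 124.6 → 125

N ≈ 125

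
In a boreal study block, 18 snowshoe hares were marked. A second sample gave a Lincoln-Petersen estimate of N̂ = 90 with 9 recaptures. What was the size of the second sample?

From N = M·C/R: C = N·R / M = 90·9 / 18 = 810 / 18 = 45.

C = 45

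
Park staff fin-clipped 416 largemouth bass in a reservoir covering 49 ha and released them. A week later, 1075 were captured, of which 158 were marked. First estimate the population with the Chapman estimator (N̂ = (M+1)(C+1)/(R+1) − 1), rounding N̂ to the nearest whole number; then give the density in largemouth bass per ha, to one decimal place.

density ≈ 57.6 largemouth bass per ha

N̂ = 417·1076/159 − 1 = 448692/159 − 1 ≈ 2821.0 → 2821
Density = N̂ / area = 2821 / 49 ≈ 57.57 → 57.6 per ha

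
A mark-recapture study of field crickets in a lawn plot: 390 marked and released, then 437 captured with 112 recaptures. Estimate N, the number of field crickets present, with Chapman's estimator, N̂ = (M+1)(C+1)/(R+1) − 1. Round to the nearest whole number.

N̂ = (390+1)(437+1)/(112+1) − 1 = 391·438/113 − 1
= 171258/113 − 1 ≈ 1515.6 − 1 ≈ 1514.6 → 1515

N ≈ 1515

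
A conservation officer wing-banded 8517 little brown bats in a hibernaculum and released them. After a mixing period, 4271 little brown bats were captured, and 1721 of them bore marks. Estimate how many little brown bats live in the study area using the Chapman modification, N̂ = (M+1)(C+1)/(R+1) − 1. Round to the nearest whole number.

N̂ = (8517+1)(4271+1)/(1721+1) − 1 = 8518·4272/1722 − 1
= 36388896/1722 − 1 ≈ 21131.8 − 1 ≈ 21130.8 → 21131

N ≈ 21,131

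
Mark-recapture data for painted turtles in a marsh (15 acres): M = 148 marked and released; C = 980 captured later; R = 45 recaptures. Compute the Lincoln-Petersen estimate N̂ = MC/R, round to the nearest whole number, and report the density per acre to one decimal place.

density ≈ 214.9 painted turtles per acre

N̂ = 148·980/45 = 145040/45 ≈ 3223.1 → 3223
Density = N̂ / area = 3223 / 15 ≈ 214.87 → 214.9 per acre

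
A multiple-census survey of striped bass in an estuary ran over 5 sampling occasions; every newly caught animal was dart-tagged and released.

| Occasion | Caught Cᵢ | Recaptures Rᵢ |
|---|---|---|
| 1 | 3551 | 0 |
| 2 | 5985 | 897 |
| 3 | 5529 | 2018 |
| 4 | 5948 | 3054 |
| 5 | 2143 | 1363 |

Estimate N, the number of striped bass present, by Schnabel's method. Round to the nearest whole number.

Marked at large before each occasion: Mᵢ = Σⱼ<ᵢ (Cⱼ − Rⱼ) → M1=0, M2=3551, M3=8639, M4=12150, M5=15044
Σ MᵢCᵢ = 0·3551 + 3551·5985 + 8639·5529 + 12150·5948 + 15044·2143 = 0 + 21252735 + 47765031 + 72268200 + 32239292 = 173525258
Σ Rᵢ = 0 + 897 + 2018 + 3054 + 1363 = 7332
N̂ = 173525258 / 7332 ≈ 23666.8 → 23667

N ≈ 23,667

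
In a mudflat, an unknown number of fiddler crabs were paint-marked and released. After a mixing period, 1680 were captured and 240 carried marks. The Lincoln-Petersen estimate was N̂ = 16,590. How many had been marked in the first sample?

M = 2370

From N = M·C/R: M = N·R / C = 16590·240 / 1680 = 3981600 / 1680 = 2370.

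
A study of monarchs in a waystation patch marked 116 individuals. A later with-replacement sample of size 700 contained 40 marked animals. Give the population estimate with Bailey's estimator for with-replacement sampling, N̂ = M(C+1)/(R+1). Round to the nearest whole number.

N ≈ 1983

N̂ = 116·(700+1)/(40+1) = 116·701/41 = 81316/41 ≈ 1983.3 → 1983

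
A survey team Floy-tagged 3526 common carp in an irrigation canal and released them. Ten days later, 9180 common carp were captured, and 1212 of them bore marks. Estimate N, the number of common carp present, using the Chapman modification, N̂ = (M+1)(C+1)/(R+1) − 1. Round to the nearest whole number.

N̂ = (3526+1)(9180+1)/(1212+1) − 1 = 3527·9181/1213 − 1
= 32381387/1213 − 1 ≈ 26695.3 − 1 ≈ 26694.3 → 26694

N ≈ 26,694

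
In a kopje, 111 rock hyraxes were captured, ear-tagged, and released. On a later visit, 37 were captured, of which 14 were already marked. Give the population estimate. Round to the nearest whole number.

The marked fraction in the recapture sample should equal the marked fraction in the population: 14/37 = 111/N.
N = (111 × 37) / 14 = 4107 / 14 ≈ 293.4 → 293

N ≈ 293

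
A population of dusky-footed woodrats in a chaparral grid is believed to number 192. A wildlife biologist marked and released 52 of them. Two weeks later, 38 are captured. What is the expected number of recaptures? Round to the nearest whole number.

The marked fraction of the population is 52/192, so in a sample of 38 expect C·(M/N) marked.
E[R] = 52 × 38 / 192 = 1976 / 192 ≈ 10.3 → 10

expected recaptures ≈ 10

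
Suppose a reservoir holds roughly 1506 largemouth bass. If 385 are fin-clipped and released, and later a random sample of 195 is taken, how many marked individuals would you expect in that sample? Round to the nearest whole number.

The marked fraction of the population is 385/1506, so in a sample of 195 expect C·(M/N) marked.
E[R] = 385 × 195 / 1506 = 75075 / 1506 ≈ 49.9 → 50

expected recaptures ≈ 50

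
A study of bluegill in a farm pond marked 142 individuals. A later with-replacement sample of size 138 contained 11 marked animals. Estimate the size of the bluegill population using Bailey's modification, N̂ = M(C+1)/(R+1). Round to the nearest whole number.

N̂ = 142·(138+1)/(11+1) = 142·139/12 = 19738/12 ≈ 1644.8 → 1645

N ≈ 1645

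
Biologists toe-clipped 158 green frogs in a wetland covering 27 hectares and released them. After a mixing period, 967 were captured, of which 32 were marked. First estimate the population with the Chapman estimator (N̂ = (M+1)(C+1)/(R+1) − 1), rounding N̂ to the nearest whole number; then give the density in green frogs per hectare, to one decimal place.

N̂ = 159·968/33 − 1 = 153912/33 − 1 = 4663
Density = N̂ / area = 4663 / 27 ≈ 172.70 → 172.7 per hectare

density ≈ 172.7 green frogs per hectare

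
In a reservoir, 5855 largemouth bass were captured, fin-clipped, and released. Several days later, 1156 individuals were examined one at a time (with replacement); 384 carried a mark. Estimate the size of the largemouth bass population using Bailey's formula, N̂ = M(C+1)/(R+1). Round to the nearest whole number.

N ≈ 17,595

N̂ = 5855·(1156+1)/(384+1) = 5855·1157/385 = 6774235/385 ≈ 17595.4 → 17595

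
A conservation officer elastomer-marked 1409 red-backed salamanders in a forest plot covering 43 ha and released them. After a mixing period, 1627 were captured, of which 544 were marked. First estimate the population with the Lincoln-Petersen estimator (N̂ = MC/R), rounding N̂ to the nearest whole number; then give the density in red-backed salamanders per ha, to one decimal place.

N̂ = 1409·1627/544 = 2292443/544 ≈ 4214.0 → 4214
Density = N̂ / area = 4214 / 43 = 98.0 per ha

density ≈ 98.0 red-backed salamanders per ha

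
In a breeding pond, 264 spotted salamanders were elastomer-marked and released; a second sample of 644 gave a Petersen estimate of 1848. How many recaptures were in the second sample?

R = 92

From N = M·C/R: R = M·C / N = 264·644 / 1848 = 170016 / 1848 = 92.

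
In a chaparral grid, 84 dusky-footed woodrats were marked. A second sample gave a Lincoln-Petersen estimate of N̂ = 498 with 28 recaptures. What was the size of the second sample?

From N = M·C/R: C = N·R / M = 498·28 / 84 = 13944 / 84 = 166.

C = 166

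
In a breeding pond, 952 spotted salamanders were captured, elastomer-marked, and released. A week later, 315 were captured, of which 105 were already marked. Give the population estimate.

N = (952 × 315) / 105 = 299880 / 105 = 2856

N = 2856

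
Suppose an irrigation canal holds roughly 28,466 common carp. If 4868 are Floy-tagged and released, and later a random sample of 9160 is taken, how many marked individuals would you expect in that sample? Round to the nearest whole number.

expected recaptures ≈ 1566

The marked fraction of the population is 4868/28466, so in a sample of 9160 expect C·(M/N) marked.
E[R] = 4868 × 9160 / 28466 = 44590880 / 28466 ≈ 1566.46 → 1566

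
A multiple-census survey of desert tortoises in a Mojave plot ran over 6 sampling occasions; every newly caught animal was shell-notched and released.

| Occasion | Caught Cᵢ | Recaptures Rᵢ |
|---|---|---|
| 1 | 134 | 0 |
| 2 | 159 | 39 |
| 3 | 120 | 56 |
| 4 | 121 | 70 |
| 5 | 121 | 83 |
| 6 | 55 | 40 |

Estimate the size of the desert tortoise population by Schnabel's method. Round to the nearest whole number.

N ≈ 546

Marked at large before each occasion: Mᵢ = Σⱼ<ᵢ (Cⱼ − Rⱼ) → M1=0, M2=134, M3=254, M4=318, M5=369, M6=407
Σ MᵢCᵢ = 0·134 + 134·159 + 254·120 + 318·121 + 369·121 + 407·55 = 0 + 21306 + 30480 + 38478 + 44649 + 22385 = 157298
Σ Rᵢ = 0 + 39 + 56 + 70 + 83 + 40 = 288
N̂ = 157298 / 288 ≈ 546.2 → 546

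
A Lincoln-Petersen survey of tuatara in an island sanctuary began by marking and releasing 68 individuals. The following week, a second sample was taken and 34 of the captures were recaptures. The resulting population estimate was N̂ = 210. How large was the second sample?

C = 105

From N = M·C/R: C = N·R / M = 210·34 / 68 = 7140 / 68 = 105.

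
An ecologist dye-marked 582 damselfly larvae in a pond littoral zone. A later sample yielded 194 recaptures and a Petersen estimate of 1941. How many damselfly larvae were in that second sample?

From N = M·C/R: C = N·R / M = 1941·194 / 582 = 376554 / 582 = 647.

C = 647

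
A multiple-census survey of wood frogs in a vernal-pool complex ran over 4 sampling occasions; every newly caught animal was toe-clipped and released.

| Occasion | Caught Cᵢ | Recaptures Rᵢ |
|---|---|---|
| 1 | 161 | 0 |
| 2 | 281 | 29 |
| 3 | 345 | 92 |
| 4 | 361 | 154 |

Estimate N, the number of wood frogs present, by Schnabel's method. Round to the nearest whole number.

Marked at large before each occasion: Mᵢ = Σⱼ<ᵢ (Cⱼ − Rⱼ) → M1=0, M2=161, M3=413, M4=666
Σ MᵢCᵢ = 0·161 + 161·281 + 413·345 + 666·361 = 0 + 45241 + 142485 + 240426 = 428152
Σ Rᵢ = 0 + 29 + 92 + 154 = 275
N̂ = 428152 / 275 ≈ 1556.9 → 1557

N ≈ 1557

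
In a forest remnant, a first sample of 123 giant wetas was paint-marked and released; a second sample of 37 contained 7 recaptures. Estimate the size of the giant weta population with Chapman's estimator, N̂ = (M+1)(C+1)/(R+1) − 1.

N = 588

N̂ = (123+1)(37+1)/(7+1) − 1 = 124·38/8 − 1
= 4712/8 − 1 = 589 − 1 = 588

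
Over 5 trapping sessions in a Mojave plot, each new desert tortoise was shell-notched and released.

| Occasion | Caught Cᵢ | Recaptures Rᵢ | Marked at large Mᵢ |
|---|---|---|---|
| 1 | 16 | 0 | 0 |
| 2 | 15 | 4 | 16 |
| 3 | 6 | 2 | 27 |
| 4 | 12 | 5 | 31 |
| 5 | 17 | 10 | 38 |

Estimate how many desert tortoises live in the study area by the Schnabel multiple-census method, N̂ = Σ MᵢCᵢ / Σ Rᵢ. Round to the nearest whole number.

Σ MᵢCᵢ = 0·16 + 16·15 + 27·6 + 31·12 + 38·17 = 0 + 240 + 162 + 372 + 646 = 1420
Σ Rᵢ = 0 + 4 + 2 + 5 + 10 = 21
N̂ = 1420 / 21 ≈ 67.6 → 68

N ≈ 68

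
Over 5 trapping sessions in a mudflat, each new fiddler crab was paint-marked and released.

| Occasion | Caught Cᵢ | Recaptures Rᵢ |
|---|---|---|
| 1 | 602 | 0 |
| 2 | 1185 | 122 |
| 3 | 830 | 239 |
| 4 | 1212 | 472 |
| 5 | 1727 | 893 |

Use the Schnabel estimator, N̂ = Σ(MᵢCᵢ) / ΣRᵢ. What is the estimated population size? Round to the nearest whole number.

Marked at large before each occasion: Mᵢ = Σⱼ<ᵢ (Cⱼ − Rⱼ) → M1=0, M2=602, M3=1665, M4=2256, M5=2996
Σ MᵢCᵢ = 0·602 + 602·1185 + 1665·830 + 2256·1212 + 2996·1727 = 0 + 713370 + 1381950 + 2734272 + 5174092 = 10003684
Σ Rᵢ = 0 + 122 + 239 + 472 + 893 = 1726
N̂ = 10003684 / 1726 ≈ 5795.9 → 5796

N ≈ 5796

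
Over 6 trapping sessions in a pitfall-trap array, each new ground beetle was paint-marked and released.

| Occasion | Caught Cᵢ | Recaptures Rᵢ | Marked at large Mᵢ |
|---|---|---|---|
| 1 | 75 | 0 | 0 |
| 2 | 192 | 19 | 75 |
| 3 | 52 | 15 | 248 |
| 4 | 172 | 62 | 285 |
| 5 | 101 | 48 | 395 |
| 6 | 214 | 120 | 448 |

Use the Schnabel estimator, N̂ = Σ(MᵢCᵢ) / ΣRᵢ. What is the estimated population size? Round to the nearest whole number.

Σ MᵢCᵢ = 0·75 + 75·192 + 248·52 + 285·172 + 395·101 + 448·214 = 0 + 14400 + 12896 + 49020 + 39895 + 95872 = 212083
Σ Rᵢ = 0 + 19 + 15 + 62 + 48 + 120 = 264
N̂ = 212083 / 264 ≈ 803.3 → 803

N ≈ 803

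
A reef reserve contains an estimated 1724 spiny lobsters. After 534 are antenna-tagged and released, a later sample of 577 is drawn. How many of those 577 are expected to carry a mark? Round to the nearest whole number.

The marked fraction of the population is 534/1724, so in a sample of 577 expect C·(M/N) marked.
E[R] = 534 × 577 / 1724 = 308118 / 1724 ≈ 178.7 → 179

expected recaptures ≈ 179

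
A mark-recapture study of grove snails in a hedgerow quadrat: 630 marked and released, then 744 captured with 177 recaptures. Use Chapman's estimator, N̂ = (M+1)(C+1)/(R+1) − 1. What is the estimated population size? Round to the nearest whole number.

N ≈ 2640

N̂ = (630+1)(744+1)/(177+1) − 1 = 631·745/178 − 1
= 470095/178 − 1 ≈ 2641.0 − 1 ≈ 2640.0 → 2640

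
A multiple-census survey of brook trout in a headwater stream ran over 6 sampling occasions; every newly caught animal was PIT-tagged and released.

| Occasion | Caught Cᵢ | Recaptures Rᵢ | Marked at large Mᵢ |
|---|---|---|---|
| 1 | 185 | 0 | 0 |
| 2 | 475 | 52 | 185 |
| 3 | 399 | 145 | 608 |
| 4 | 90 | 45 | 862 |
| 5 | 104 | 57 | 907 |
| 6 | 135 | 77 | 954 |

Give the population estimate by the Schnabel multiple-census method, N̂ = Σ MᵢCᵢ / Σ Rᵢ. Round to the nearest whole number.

N ≈ 1679

Σ MᵢCᵢ = 0·185 + 185·475 + 608·399 + 862·90 + 907·104 + 954·135 = 0 + 87875 + 242592 + 77580 + 94328 + 128790 = 631165
Σ Rᵢ = 0 + 52 + 145 + 45 + 57 + 77 = 376
N̂ = 631165 / 376 ≈ 1678.6 → 1679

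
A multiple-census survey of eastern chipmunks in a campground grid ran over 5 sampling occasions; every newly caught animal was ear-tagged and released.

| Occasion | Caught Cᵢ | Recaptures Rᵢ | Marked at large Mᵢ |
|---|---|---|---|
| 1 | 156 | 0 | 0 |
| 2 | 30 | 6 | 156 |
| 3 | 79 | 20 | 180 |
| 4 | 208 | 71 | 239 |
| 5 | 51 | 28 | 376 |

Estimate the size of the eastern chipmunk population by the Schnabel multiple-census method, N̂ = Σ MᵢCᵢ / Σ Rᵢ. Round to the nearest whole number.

N ≈ 702

Σ MᵢCᵢ = 0·156 + 156·30 + 180·79 + 239·208 + 376·51 = 0 + 4680 + 14220 + 49712 + 19176 = 87788
Σ Rᵢ = 0 + 6 + 20 + 71 + 28 = 125
N̂ = 87788 / 125 ≈ 702.3 → 702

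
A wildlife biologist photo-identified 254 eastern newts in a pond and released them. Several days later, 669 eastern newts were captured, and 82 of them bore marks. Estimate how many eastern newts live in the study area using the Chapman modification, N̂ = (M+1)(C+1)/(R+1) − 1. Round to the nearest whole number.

N ≈ 2057

N̂ = (254+1)(669+1)/(82+1) − 1 = 255·670/83 − 1
= 170850/83 − 1 ≈ 2058.4 − 1 ≈ 2057.4 → 2057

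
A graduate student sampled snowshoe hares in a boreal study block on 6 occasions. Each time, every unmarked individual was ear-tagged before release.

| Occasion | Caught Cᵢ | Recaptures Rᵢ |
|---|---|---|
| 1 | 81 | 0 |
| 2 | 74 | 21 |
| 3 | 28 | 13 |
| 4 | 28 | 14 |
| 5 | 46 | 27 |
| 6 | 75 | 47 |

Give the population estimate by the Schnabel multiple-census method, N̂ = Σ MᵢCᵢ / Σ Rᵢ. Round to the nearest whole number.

Marked at large before each occasion: Mᵢ = Σⱼ<ᵢ (Cⱼ − Rⱼ) → M1=0, M2=81, M3=134, M4=149, M5=163, M6=182
Σ MᵢCᵢ = 0·81 + 81·74 + 134·28 + 149·28 + 163·46 + 182·75 = 0 + 5994 + 3752 + 4172 + 7498 + 13650 = 35066
Σ Rᵢ = 0 + 21 + 13 + 14 + 27 + 47 = 122
N̂ = 35066 / 122 ≈ 287.4 → 287

N ≈ 287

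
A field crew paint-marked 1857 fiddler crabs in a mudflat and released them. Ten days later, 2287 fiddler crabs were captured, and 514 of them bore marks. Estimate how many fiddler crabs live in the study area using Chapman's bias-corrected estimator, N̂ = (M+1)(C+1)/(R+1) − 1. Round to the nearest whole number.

N ≈ 8254

N̂ = (1857+1)(2287+1)/(514+1) − 1 = 1858·2288/515 − 1
= 4251104/515 − 1 ≈ 8254.6 − 1 ≈ 8253.6 → 8254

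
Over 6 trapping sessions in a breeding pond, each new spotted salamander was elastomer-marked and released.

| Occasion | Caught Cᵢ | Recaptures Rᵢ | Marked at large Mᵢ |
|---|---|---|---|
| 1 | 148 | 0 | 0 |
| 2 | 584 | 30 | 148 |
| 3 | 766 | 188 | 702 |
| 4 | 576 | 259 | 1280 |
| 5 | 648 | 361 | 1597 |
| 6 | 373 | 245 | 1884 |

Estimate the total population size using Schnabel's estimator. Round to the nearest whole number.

Σ MᵢCᵢ = 0·148 + 148·584 + 702·766 + 1280·576 + 1597·648 + 1884·373 = 0 + 86432 + 537732 + 737280 + 1034856 + 702732 = 3099032
Σ Rᵢ = 0 + 30 + 188 + 259 + 361 + 245 = 1083
N̂ = 3099032 / 1083 ≈ 2861.5 → 2862

N ≈ 2862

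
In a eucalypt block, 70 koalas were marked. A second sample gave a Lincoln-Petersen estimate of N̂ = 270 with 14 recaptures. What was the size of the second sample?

C = 54

From N = M·C/R: C = N·R / M = 270·14 / 70 = 3780 / 70 = 54.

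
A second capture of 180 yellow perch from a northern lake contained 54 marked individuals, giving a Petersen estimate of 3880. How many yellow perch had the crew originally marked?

M = 1164

From N = M·C/R: M = N·R / C = 3880·54 / 180 = 209520 / 180 = 1164.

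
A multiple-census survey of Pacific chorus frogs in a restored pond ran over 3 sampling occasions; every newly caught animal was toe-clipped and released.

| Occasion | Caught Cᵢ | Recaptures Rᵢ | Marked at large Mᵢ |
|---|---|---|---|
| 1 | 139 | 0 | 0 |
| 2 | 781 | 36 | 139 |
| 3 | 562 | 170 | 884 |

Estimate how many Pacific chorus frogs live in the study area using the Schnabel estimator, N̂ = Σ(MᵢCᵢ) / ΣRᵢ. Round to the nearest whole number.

N ≈ 2939

Σ MᵢCᵢ = 0·139 + 139·781 + 884·562 = 0 + 108559 + 496808 = 605367
Σ Rᵢ = 0 + 36 + 170 = 206
N̂ = 605367 / 206 ≈ 2938.7 → 2939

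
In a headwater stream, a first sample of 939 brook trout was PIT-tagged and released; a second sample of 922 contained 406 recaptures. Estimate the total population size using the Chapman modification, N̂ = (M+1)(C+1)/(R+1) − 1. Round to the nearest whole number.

N ≈ 2131

N̂ = (939+1)(922+1)/(406+1) − 1 = 940·923/407 − 1
= 867620/407 − 1 ≈ 2131.7 − 1 ≈ 2130.7 → 2131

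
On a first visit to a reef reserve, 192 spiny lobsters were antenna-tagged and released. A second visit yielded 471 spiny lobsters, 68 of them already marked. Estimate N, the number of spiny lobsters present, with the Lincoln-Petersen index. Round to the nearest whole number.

N ≈ 1330

N = (192 × 471) / 68 = 90432 / 68 ≈ 1329.9 → 1330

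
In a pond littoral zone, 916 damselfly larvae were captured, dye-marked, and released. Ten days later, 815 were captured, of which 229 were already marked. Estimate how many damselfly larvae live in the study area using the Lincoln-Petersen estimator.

N = 3260

If marked individuals mix randomly, R/C ≈ M/N, giving N ≈ M·C/R.
N = (916 × 815) / 229 = 746540 / 229 = 3260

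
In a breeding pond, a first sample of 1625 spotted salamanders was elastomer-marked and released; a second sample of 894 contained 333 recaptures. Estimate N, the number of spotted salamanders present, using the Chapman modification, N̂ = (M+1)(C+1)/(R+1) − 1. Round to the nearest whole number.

N ≈ 4356

N̂ = (1625+1)(894+1)/(333+1) − 1 = 1626·895/334 − 1
= 1455270/334 − 1 ≈ 4357.1 − 1 ≈ 4356.1 → 4356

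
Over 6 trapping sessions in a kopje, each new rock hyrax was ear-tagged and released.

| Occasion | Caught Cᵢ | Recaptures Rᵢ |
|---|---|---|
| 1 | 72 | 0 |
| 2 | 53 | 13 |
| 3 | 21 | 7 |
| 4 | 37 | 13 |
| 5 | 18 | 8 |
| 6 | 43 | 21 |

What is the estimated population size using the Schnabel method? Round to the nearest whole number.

Marked at large before each occasion: Mᵢ = Σⱼ<ᵢ (Cⱼ − Rⱼ) → M1=0, M2=72, M3=112, M4=126, M5=150, M6=160
Σ MᵢCᵢ = 0·72 + 72·53 + 112·21 + 126·37 + 150·18 + 160·43 = 0 + 3816 + 2352 + 4662 + 2700 + 6880 = 20410
Σ Rᵢ = 0 + 13 + 7 + 13 + 8 + 21 = 62
N̂ = 20410 / 62 ≈ 329.2 → 329

N ≈ 329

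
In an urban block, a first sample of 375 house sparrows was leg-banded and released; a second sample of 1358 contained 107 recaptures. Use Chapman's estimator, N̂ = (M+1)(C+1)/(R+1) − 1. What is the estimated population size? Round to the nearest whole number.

N ≈ 4730

N̂ = (375+1)(1358+1)/(107+1) − 1 = 376·1359/108 − 1
= 510984/108 − 1 ≈ 4731.3 − 1 ≈ 4730.3 → 4730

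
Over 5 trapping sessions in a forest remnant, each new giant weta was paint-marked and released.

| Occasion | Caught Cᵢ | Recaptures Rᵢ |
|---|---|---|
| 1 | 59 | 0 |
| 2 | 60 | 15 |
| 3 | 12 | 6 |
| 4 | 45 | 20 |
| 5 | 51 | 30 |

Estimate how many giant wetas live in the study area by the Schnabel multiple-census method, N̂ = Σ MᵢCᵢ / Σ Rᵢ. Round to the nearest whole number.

N ≈ 234

Marked at large before each occasion: Mᵢ = Σⱼ<ᵢ (Cⱼ − Rⱼ) → M1=0, M2=59, M3=104, M4=110, M5=135
Σ MᵢCᵢ = 0·59 + 59·60 + 104·12 + 110·45 + 135·51 = 0 + 3540 + 1248 + 4950 + 6885 = 16623
Σ Rᵢ = 0 + 15 + 6 + 20 + 30 = 71
N̂ = 16623 / 71 ≈ 234.1 → 234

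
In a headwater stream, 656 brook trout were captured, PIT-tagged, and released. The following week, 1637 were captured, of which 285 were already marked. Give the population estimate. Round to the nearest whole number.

The marked fraction in the recapture sample should equal the marked fraction in the population: 285/1637 = 656/N.
N = (656 × 1637) / 285 = 1073872 / 285 ≈ 3768.0 → 3768

N ≈ 3768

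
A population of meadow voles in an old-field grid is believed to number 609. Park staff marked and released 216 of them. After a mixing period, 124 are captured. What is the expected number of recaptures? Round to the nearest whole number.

expected recaptures ≈ 44

The marked fraction of the population is 216/609, so in a sample of 124 expect C·(M/N) marked.
E[R] = 216 × 124 / 609 = 26784 / 609 ≈ 44.0 → 44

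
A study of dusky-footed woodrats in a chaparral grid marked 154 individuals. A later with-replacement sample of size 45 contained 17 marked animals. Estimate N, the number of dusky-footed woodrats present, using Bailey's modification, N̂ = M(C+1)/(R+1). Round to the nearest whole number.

N ≈ 394

N̂ = 154·(45+1)/(17+1) = 154·46/18 = 7084/18 ≈ 393.6 → 394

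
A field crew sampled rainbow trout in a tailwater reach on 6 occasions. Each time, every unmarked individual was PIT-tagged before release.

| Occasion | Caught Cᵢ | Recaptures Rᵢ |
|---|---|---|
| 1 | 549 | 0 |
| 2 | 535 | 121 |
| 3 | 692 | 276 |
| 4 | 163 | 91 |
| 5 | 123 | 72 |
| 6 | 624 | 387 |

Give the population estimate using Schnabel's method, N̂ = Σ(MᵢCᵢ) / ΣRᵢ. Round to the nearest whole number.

Marked at large before each occasion: Mᵢ = Σⱼ<ᵢ (Cⱼ − Rⱼ) → M1=0, M2=549, M3=963, M4=1379, M5=1451, M6=1502
Σ MᵢCᵢ = 0·549 + 549·535 + 963·692 + 1379·163 + 1451·123 + 1502·624 = 0 + 293715 + 666396 + 224777 + 178473 + 937248 = 2300609
Σ Rᵢ = 0 + 121 + 276 + 91 + 72 + 387 = 947
N̂ = 2300609 / 947 ≈ 2429.4 → 2429

N ≈ 2429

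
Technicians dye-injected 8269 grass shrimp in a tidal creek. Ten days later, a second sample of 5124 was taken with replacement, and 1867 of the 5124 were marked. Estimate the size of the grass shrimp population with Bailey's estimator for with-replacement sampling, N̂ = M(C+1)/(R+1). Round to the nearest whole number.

N ≈ 22,687

N̂ = 8269·(5124+1)/(1867+1) = 8269·5125/1868 = 42378625/1868 ≈ 22686.6 → 22687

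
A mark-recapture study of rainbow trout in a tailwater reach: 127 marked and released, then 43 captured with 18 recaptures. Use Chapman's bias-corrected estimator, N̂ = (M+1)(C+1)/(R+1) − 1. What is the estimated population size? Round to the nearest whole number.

N ≈ 295

N̂ = (127+1)(43+1)/(18+1) − 1 = 128·44/19 − 1
= 5632/19 − 1 ≈ 296.4 − 1 ≈ 295.4 → 295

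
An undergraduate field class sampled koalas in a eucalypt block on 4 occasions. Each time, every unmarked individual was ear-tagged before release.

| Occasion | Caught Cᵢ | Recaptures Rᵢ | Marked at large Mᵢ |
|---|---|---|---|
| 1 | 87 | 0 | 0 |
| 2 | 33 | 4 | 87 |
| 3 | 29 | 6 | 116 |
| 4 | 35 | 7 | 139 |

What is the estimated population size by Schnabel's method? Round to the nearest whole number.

Σ MᵢCᵢ = 0·87 + 87·33 + 116·29 + 139·35 = 0 + 2871 + 3364 + 4865 = 11100
Σ Rᵢ = 0 + 4 + 6 + 7 = 17
N̂ = 11100 / 17 ≈ 652.9 → 653

N ≈ 653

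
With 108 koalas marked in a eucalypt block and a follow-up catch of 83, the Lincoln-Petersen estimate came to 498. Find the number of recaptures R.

R = 18

From N = M·C/R: R = M·C / N = 108·83 / 498 = 8964 / 498 = 18.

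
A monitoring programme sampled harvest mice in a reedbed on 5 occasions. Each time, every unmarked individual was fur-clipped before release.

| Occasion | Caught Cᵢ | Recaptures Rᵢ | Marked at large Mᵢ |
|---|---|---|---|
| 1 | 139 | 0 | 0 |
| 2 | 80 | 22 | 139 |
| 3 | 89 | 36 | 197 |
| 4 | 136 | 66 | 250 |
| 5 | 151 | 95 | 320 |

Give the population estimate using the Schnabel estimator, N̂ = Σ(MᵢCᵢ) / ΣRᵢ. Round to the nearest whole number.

N ≈ 507

Σ MᵢCᵢ = 0·139 + 139·80 + 197·89 + 250·136 + 320·151 = 0 + 11120 + 17533 + 34000 + 48320 = 110973
Σ Rᵢ = 0 + 22 + 36 + 66 + 95 = 219
N̂ = 110973 / 219 ≈ 506.7 → 507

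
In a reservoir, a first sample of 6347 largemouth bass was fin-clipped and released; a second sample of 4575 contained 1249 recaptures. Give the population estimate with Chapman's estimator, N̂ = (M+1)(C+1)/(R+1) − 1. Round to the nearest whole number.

N̂ = (6347+1)(4575+1)/(1249+1) − 1 = 6348·4576/1250 − 1
= 29048448/1250 − 1 ≈ 23238.8 − 1 ≈ 23237.8 → 23238

N ≈ 23,238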